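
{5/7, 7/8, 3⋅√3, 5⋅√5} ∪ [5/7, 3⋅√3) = [5/7, 3⋅√3] ∪ {5⋅√5}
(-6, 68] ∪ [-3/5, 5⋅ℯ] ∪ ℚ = ℚ ∪ [-6, 68]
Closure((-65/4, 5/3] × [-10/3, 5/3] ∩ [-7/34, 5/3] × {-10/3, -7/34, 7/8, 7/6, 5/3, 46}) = [-7/34, 5/3] × {-10/3, -7/34, 7/8, 7/6, 5/3}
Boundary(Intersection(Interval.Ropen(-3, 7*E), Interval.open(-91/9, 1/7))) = {-3, 1/7}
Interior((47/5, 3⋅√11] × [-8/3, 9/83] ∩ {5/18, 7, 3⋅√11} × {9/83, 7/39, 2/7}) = ∅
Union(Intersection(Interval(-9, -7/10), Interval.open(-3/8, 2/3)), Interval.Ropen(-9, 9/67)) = Interval.Ropen(-9, 9/67)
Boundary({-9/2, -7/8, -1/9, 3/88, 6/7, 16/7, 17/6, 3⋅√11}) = {-9/2, -7/8, -1/9, 3/88, 6/7, 16/7, 17/6, 3⋅√11}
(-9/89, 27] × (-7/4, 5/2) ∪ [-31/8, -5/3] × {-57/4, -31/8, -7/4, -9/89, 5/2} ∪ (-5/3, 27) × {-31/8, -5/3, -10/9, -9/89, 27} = ((-9/89, 27] × (-7/4, 5/2)) ∪ ([-31/8, -5/3] × {-57/4, -31/8, -7/4, -9/89, 5/2}) ∪ ((-5/3, 27) × {-31/8, -5/3, -10/9, -9/89, 27})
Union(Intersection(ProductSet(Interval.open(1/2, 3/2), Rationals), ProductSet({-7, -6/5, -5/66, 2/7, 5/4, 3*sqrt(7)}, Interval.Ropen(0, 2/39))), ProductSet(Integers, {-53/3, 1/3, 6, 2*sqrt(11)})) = Union(ProductSet({5/4}, Intersection(Interval.Ropen(0, 2/39), Rationals)), ProductSet(Integers, {-53/3, 1/3, 6, 2*sqrt(11)}))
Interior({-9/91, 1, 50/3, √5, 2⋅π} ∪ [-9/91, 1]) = (-9/91, 1)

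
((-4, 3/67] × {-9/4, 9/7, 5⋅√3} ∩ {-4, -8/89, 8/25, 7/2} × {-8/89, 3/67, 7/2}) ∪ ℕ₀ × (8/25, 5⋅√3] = ℕ₀ × (8/25, 5⋅√3]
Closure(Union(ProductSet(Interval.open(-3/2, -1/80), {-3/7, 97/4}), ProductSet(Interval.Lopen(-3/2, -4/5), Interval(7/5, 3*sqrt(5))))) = Union(ProductSet(Interval(-3/2, -4/5), Interval(7/5, 3*sqrt(5))), ProductSet(Interval(-3/2, -1/80), {-3/7, 97/4}))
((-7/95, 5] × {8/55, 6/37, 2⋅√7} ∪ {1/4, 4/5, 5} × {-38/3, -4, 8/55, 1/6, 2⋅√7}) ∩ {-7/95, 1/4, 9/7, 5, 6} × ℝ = ({1/4, 9/7, 5} × {8/55, 6/37, 2⋅√7}) ∪ ({1/4, 5} × {-38/3, -4, 8/55, 1/6, 2⋅√7})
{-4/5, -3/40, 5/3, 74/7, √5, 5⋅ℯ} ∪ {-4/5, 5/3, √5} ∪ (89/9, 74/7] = {-4/5, -3/40, 5/3, √5, 5⋅ℯ} ∪ (89/9, 74/7]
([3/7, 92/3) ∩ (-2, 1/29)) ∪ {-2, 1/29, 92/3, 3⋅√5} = {-2, 1/29, 92/3, 3⋅√5}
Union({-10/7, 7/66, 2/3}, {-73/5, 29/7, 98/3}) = {-73/5, -10/7, 7/66, 2/3, 29/7, 98/3}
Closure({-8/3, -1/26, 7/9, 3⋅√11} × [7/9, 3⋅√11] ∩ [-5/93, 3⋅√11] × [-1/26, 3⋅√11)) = {-1/26, 7/9, 3⋅√11} × [7/9, 3⋅√11]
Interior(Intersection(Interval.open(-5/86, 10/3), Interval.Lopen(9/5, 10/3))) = Interval.open(9/5, 10/3)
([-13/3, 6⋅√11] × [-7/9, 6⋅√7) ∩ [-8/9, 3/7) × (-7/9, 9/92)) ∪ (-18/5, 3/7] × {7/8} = ((-18/5, 3/7] × {7/8}) ∪ ([-8/9, 3/7) × (-7/9, 9/92))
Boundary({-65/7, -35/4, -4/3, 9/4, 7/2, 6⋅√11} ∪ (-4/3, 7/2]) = {-65/7, -35/4, -4/3, 7/2, 6⋅√11}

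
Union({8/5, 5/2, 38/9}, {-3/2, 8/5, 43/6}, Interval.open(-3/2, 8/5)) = Union({5/2, 38/9, 43/6}, Interval(-3/2, 8/5))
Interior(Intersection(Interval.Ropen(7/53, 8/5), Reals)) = Interval.open(7/53, 8/5)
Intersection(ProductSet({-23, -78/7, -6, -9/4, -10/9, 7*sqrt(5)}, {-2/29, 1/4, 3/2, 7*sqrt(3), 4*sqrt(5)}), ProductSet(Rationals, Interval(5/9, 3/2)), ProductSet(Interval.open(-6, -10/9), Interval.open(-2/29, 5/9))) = EmptySet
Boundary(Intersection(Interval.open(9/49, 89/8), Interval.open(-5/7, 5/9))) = {9/49, 5/9}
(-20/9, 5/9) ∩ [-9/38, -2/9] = [-9/38, -2/9]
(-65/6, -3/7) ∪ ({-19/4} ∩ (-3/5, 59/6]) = (-65/6, -3/7)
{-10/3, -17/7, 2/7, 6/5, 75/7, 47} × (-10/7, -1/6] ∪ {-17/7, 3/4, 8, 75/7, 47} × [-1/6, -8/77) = ({-17/7, 3/4, 8, 75/7, 47} × [-1/6, -8/77)) ∪ ({-10/3, -17/7, 2/7, 6/5, 75/7, 47} × (-10/7, -1/6])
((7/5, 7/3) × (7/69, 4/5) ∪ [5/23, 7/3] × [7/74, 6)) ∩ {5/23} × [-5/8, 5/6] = {5/23} × [7/74, 5/6]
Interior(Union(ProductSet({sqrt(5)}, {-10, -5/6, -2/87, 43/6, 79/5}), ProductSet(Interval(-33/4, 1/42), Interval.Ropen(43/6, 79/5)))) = ProductSet(Interval.open(-33/4, 1/42), Interval.open(43/6, 79/5))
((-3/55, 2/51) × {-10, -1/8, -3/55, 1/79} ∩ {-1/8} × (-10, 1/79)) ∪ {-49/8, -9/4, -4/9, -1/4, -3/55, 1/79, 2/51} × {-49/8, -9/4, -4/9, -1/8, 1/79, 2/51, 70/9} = {-49/8, -9/4, -4/9, -1/4, -3/55, 1/79, 2/51} × {-49/8, -9/4, -4/9, -1/8, 1/79, 2/51, 70/9}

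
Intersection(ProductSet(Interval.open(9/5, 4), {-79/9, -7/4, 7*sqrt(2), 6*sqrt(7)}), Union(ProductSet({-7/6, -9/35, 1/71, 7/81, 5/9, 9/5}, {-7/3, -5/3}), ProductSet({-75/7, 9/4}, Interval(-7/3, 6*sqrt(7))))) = ProductSet({9/4}, {-7/4, 7*sqrt(2), 6*sqrt(7)})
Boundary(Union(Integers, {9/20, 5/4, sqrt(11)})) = Union({9/20, 5/4, sqrt(11)}, Integers)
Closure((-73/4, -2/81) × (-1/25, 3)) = ({-73/4, -2/81} × [-1/25, 3]) ∪ ([-73/4, -2/81] × {-1/25, 3}) ∪ ((-73/4, -2/81) × (-1/25, 3))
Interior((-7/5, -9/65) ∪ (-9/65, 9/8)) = (-7/5, -9/65) ∪ (-9/65, 9/8)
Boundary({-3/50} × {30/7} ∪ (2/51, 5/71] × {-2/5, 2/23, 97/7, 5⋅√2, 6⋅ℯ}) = ({-3/50} × {30/7}) ∪ ([2/51, 5/71] × {-2/5, 2/23, 97/7, 5⋅√2, 6⋅ℯ})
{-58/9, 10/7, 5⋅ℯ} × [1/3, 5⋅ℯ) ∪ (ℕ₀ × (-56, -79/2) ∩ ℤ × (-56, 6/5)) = (ℕ₀ × (-56, -79/2)) ∪ ({-58/9, 10/7, 5⋅ℯ} × [1/3, 5⋅ℯ))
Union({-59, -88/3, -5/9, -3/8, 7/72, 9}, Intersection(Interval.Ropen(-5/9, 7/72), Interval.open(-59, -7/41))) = Union({-59, -88/3, 7/72, 9}, Interval.Ropen(-5/9, -7/41))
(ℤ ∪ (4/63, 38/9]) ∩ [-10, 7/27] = {-10, -9, …, 0} ∪ (4/63, 7/27]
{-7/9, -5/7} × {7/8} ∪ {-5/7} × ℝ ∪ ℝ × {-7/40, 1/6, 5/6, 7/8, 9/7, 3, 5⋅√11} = ({-5/7} × ℝ) ∪ (ℝ × {-7/40, 1/6, 5/6, 7/8, 9/7, 3, 5⋅√11})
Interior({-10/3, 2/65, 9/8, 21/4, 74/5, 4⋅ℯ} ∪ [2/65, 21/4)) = (2/65, 21/4)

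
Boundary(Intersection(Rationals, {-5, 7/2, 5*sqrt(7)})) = {-5, 7/2}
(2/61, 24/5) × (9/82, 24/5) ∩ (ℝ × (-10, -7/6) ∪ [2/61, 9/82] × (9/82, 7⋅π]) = (2/61, 9/82] × (9/82, 24/5)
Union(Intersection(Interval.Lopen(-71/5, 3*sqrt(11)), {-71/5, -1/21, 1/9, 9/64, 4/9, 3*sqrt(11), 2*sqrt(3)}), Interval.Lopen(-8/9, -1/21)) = Union({1/9, 9/64, 4/9, 3*sqrt(11), 2*sqrt(3)}, Interval.Lopen(-8/9, -1/21))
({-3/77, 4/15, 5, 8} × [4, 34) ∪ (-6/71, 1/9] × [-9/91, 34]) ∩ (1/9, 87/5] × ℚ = {4/15, 5, 8} × (ℚ ∩ [4, 34))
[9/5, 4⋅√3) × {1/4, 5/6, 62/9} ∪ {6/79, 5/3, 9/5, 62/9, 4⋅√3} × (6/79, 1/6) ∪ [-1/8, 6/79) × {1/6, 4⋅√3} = ([-1/8, 6/79) × {1/6, 4⋅√3}) ∪ ([9/5, 4⋅√3) × {1/4, 5/6, 62/9}) ∪ ({6/79, 5/3, 9/5, 62/9, 4⋅√3} × (6/79, 1/6))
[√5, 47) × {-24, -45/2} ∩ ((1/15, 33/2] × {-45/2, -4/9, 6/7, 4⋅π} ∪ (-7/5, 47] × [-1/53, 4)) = [√5, 33/2] × {-45/2}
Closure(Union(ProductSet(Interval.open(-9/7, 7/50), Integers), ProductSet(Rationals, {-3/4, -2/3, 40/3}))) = Union(ProductSet(Interval(-9/7, 7/50), Integers), ProductSet(Reals, {-3/4, -2/3, 40/3}))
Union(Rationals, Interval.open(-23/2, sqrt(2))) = Union(Interval.Ropen(-23/2, sqrt(2)), Rationals)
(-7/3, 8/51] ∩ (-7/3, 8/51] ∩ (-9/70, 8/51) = (-9/70, 8/51)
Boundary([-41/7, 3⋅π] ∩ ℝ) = {-41/7, 3⋅π}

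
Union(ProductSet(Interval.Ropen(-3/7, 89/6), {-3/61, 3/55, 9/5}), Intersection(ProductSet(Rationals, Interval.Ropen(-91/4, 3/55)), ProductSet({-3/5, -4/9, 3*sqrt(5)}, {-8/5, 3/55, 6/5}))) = Union(ProductSet({-3/5, -4/9}, {-8/5}), ProductSet(Interval.Ropen(-3/7, 89/6), {-3/61, 3/55, 9/5}))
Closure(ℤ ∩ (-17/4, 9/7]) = {-4, -3, …, 1}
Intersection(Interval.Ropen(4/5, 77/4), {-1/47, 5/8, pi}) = {pi}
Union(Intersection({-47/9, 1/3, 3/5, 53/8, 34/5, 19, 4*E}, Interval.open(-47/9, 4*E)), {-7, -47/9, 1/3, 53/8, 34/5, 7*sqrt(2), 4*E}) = {-7, -47/9, 1/3, 3/5, 53/8, 34/5, 7*sqrt(2), 4*E}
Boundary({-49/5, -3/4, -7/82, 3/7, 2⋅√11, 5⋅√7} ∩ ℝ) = {-49/5, -3/4, -7/82, 3/7, 2⋅√11, 5⋅√7}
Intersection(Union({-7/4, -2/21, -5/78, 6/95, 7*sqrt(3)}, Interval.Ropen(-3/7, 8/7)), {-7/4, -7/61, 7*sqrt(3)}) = {-7/4, -7/61, 7*sqrt(3)}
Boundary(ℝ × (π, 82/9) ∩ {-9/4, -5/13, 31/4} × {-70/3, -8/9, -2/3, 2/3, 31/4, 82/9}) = {-9/4, -5/13, 31/4} × {31/4}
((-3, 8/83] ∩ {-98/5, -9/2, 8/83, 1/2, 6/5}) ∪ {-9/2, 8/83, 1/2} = {-9/2, 8/83, 1/2}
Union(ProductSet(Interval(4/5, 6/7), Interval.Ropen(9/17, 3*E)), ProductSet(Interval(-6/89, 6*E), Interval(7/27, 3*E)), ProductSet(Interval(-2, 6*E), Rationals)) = Union(ProductSet(Interval(-2, 6*E), Rationals), ProductSet(Interval(-6/89, 6*E), Interval(7/27, 3*E)))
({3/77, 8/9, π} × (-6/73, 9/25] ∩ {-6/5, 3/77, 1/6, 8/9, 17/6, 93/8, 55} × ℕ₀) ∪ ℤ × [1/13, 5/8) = (ℤ × [1/13, 5/8)) ∪ ({3/77, 8/9} × {0})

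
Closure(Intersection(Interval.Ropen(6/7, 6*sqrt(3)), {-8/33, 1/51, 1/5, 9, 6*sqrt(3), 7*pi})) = {9}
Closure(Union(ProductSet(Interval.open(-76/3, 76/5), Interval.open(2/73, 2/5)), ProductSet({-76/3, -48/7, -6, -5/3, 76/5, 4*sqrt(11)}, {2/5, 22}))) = Union(ProductSet({-76/3, 76/5}, Interval(2/73, 2/5)), ProductSet({-76/3, -48/7, -6, -5/3, 76/5, 4*sqrt(11)}, {2/5, 22}), ProductSet(Interval(-76/3, 76/5), {2/73, 2/5}), ProductSet(Interval.open(-76/3, 76/5), Interval.open(2/73, 2/5)))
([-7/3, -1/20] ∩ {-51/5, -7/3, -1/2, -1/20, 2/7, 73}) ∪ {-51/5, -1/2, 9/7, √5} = {-51/5, -7/3, -1/2, -1/20, 9/7, √5}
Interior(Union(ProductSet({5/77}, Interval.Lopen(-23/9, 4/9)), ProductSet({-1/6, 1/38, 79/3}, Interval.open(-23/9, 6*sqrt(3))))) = EmptySet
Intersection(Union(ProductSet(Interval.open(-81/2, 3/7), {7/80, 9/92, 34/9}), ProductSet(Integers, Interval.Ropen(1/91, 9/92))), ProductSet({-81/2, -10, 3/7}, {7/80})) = ProductSet({-10}, {7/80})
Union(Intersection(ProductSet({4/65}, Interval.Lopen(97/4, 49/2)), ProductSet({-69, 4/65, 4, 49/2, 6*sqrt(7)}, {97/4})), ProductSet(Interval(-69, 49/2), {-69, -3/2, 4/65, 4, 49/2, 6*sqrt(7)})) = ProductSet(Interval(-69, 49/2), {-69, -3/2, 4/65, 4, 49/2, 6*sqrt(7)})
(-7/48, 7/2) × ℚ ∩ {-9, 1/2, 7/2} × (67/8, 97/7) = {1/2} × (ℚ ∩ (67/8, 97/7))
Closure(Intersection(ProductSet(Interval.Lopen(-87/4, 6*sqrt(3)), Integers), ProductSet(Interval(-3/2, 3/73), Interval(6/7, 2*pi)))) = ProductSet(Interval(-3/2, 3/73), Range(1, 7, 1))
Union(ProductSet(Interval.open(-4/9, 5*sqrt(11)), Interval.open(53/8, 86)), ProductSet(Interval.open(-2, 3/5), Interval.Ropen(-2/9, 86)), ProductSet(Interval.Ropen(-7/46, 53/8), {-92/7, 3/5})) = Union(ProductSet(Interval.open(-2, 3/5), Interval.Ropen(-2/9, 86)), ProductSet(Interval.open(-4/9, 5*sqrt(11)), Interval.open(53/8, 86)), ProductSet(Interval.Ropen(-7/46, 53/8), {-92/7, 3/5}))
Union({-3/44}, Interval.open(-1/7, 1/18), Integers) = Union(Integers, Interval.open(-1/7, 1/18))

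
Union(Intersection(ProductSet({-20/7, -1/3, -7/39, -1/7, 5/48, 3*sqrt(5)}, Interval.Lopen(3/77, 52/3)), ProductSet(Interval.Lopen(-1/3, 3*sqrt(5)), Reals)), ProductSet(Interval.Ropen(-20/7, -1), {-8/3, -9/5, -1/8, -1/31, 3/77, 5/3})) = Union(ProductSet({-7/39, -1/7, 5/48, 3*sqrt(5)}, Interval.Lopen(3/77, 52/3)), ProductSet(Interval.Ropen(-20/7, -1), {-8/3, -9/5, -1/8, -1/31, 3/77, 5/3}))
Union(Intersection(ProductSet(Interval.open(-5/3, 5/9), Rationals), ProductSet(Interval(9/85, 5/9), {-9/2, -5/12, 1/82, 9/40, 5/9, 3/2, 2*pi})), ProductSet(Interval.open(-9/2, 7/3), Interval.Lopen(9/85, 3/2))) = Union(ProductSet(Interval.open(-9/2, 7/3), Interval.Lopen(9/85, 3/2)), ProductSet(Interval.Ropen(9/85, 5/9), {-9/2, -5/12, 1/82, 9/40, 5/9, 3/2}))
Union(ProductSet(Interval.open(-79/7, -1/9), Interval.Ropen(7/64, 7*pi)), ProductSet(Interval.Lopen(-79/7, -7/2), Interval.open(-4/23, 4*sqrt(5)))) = Union(ProductSet(Interval.Lopen(-79/7, -7/2), Interval.open(-4/23, 4*sqrt(5))), ProductSet(Interval.open(-79/7, -1/9), Interval.Ropen(7/64, 7*pi)))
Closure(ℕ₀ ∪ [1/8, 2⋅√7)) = ℕ₀ ∪ [1/8, 2⋅√7] ∪ (ℕ₀ \ (1/8, 2⋅√7))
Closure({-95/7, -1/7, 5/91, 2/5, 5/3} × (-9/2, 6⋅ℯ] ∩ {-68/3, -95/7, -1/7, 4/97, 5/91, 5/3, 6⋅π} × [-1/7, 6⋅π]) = {-95/7, -1/7, 5/91, 5/3} × [-1/7, 6⋅ℯ]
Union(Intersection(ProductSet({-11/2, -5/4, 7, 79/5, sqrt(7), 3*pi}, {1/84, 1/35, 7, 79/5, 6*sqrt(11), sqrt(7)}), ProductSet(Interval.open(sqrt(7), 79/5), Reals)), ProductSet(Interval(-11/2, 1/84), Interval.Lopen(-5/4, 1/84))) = Union(ProductSet({7, 3*pi}, {1/84, 1/35, 7, 79/5, 6*sqrt(11), sqrt(7)}), ProductSet(Interval(-11/2, 1/84), Interval.Lopen(-5/4, 1/84)))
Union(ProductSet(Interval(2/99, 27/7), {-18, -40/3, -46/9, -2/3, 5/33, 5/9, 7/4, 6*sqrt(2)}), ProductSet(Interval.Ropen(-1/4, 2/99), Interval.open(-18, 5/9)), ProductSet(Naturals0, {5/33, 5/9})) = Union(ProductSet(Interval.Ropen(-1/4, 2/99), Interval.open(-18, 5/9)), ProductSet(Interval(2/99, 27/7), {-18, -40/3, -46/9, -2/3, 5/33, 5/9, 7/4, 6*sqrt(2)}), ProductSet(Naturals0, {5/33, 5/9}))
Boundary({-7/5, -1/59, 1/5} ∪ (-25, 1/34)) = {-25, 1/34, 1/5}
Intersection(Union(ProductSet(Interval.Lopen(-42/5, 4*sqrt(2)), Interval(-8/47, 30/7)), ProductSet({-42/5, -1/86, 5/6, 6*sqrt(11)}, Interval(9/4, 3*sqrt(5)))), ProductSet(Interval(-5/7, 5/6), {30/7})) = ProductSet(Interval(-5/7, 5/6), {30/7})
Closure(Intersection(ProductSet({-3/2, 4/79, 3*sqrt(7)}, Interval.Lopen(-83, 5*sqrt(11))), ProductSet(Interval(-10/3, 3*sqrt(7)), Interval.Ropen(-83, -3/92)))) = ProductSet({-3/2, 4/79, 3*sqrt(7)}, Interval(-83, -3/92))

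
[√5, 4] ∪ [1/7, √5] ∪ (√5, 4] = [1/7, 4]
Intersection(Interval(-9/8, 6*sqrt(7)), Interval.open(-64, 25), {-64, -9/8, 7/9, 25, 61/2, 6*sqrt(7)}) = {-9/8, 7/9, 6*sqrt(7)}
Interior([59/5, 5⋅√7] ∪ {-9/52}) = (59/5, 5⋅√7)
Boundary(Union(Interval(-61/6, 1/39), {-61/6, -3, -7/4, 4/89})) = {-61/6, 1/39, 4/89}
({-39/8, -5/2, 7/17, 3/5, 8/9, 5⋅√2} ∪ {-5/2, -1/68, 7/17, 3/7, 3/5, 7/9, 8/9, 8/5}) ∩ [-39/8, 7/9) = {-39/8, -5/2, -1/68, 7/17, 3/7, 3/5}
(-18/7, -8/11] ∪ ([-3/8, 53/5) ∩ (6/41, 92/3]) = (-18/7, -8/11] ∪ (6/41, 53/5)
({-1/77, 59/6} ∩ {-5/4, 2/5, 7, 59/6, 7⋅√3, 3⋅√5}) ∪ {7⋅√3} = {59/6, 7⋅√3}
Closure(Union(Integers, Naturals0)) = Integers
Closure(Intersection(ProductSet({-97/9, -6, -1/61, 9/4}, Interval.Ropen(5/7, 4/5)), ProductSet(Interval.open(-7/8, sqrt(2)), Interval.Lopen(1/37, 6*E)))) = ProductSet({-1/61}, Interval(5/7, 4/5))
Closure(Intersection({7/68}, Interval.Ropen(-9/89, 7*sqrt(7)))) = {7/68}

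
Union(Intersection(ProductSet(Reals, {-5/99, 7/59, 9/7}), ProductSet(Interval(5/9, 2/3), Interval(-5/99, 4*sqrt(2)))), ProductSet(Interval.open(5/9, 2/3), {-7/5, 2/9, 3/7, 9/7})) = Union(ProductSet(Interval(5/9, 2/3), {-5/99, 7/59, 9/7}), ProductSet(Interval.open(5/9, 2/3), {-7/5, 2/9, 3/7, 9/7}))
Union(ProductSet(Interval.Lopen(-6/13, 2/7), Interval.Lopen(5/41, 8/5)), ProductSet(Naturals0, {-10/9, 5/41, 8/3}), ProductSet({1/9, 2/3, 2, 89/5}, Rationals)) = Union(ProductSet({1/9, 2/3, 2, 89/5}, Rationals), ProductSet(Interval.Lopen(-6/13, 2/7), Interval.Lopen(5/41, 8/5)), ProductSet(Naturals0, {-10/9, 5/41, 8/3}))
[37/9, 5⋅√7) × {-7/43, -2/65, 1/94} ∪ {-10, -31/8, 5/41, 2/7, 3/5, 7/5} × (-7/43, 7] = ({-10, -31/8, 5/41, 2/7, 3/5, 7/5} × (-7/43, 7]) ∪ ([37/9, 5⋅√7) × {-7/43, -2/65, 1/94})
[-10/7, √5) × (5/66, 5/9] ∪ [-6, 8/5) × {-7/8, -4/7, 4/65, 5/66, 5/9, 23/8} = ([-6, 8/5) × {-7/8, -4/7, 4/65, 5/66, 5/9, 23/8}) ∪ ([-10/7, √5) × (5/66, 5/9])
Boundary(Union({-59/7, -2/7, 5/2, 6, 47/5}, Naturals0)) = Union({-59/7, -2/7, 5/2, 47/5}, Naturals0)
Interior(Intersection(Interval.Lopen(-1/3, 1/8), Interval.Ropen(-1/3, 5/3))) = Interval.open(-1/3, 1/8)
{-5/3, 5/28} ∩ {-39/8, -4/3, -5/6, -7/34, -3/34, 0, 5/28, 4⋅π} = {5/28}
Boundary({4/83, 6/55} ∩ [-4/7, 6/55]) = {4/83, 6/55}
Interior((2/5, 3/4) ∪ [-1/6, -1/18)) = (-1/6, -1/18) ∪ (2/5, 3/4)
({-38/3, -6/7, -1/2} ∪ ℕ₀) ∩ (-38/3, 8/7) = {-6/7, -1/2} ∪ {0, 1}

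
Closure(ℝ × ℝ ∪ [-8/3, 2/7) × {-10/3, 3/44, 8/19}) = ℝ × ℝ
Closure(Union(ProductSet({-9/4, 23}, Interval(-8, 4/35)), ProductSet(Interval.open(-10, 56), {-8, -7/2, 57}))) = Union(ProductSet({-9/4, 23}, Interval(-8, 4/35)), ProductSet(Interval(-10, 56), {-8, -7/2, 57}))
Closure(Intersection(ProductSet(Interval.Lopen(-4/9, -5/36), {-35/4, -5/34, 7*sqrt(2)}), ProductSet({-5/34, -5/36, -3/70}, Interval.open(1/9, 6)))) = EmptySet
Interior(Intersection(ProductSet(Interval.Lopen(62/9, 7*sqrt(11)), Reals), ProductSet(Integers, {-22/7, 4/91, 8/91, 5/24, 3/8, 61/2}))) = EmptySet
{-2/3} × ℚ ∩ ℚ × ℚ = {-2/3} × ℚ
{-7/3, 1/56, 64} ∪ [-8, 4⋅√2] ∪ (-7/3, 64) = [-8, 64]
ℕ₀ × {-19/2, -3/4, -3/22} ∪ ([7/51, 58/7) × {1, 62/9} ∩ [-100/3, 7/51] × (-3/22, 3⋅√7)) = ({7/51} × {1, 62/9}) ∪ (ℕ₀ × {-19/2, -3/4, -3/22})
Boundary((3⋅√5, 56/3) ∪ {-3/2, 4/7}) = {-3/2, 4/7, 56/3, 3⋅√5}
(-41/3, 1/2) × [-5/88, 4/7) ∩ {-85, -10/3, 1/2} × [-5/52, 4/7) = {-10/3} × [-5/88, 4/7)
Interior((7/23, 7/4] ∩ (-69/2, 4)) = (7/23, 7/4)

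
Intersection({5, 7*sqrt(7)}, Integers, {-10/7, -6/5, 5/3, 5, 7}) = {5}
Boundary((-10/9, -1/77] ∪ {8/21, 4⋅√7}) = {-10/9, -1/77, 8/21, 4⋅√7}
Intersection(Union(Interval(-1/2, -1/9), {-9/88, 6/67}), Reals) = Union({-9/88, 6/67}, Interval(-1/2, -1/9))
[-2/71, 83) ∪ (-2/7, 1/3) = (-2/7, 83)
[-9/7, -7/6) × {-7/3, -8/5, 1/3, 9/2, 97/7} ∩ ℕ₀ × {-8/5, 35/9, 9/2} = ∅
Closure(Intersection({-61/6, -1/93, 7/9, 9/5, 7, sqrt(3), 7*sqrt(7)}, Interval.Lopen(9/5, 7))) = {7}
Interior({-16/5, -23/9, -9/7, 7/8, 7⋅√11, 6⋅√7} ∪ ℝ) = ℝ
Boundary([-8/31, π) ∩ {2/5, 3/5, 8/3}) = {2/5, 3/5, 8/3}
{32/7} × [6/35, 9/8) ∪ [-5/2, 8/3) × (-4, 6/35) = ({32/7} × [6/35, 9/8)) ∪ ([-5/2, 8/3) × (-4, 6/35))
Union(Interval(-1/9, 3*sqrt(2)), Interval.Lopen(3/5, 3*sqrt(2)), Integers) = Union(Integers, Interval(-1/9, 3*sqrt(2)))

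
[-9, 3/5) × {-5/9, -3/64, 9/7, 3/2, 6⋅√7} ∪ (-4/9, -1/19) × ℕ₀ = ((-4/9, -1/19) × ℕ₀) ∪ ([-9, 3/5) × {-5/9, -3/64, 9/7, 3/2, 6⋅√7})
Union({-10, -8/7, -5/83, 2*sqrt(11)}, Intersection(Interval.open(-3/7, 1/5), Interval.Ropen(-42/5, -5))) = {-10, -8/7, -5/83, 2*sqrt(11)}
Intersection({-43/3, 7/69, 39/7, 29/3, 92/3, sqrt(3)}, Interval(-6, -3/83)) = EmptySet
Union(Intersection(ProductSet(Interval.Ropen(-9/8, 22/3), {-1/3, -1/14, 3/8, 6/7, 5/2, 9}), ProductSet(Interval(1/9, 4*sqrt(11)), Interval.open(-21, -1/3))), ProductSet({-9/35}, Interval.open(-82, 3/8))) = ProductSet({-9/35}, Interval.open(-82, 3/8))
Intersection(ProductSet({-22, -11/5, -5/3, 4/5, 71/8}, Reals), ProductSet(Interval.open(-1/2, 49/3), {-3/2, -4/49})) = ProductSet({4/5, 71/8}, {-3/2, -4/49})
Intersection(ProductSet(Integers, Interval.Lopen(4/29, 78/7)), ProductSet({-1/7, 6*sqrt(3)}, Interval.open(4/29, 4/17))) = EmptySet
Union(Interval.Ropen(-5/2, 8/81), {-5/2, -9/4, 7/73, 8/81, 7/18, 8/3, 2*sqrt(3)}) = Union({7/18, 8/3, 2*sqrt(3)}, Interval(-5/2, 8/81))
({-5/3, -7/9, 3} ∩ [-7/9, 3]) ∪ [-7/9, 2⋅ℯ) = [-7/9, 2⋅ℯ)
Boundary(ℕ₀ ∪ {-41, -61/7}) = {-41, -61/7} ∪ ℕ₀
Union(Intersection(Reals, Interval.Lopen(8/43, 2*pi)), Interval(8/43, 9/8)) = Interval(8/43, 2*pi)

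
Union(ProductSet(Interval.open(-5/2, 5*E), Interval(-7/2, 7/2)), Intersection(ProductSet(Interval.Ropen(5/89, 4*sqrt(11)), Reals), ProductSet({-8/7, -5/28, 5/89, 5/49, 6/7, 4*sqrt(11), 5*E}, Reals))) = Union(ProductSet({5/89, 5/49, 6/7}, Reals), ProductSet(Interval.open(-5/2, 5*E), Interval(-7/2, 7/2)))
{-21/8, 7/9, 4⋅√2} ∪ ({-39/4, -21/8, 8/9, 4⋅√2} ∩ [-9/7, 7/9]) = {-21/8, 7/9, 4⋅√2}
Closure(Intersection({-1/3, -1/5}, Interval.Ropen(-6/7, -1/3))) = EmptySet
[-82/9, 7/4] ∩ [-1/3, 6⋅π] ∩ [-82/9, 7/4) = [-1/3, 7/4)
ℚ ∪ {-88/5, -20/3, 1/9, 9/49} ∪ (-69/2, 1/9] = ℚ ∪ [-69/2, 1/9]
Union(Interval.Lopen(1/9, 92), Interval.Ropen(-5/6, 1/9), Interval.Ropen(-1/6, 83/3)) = Interval(-5/6, 92)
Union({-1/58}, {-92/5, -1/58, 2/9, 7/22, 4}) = {-92/5, -1/58, 2/9, 7/22, 4}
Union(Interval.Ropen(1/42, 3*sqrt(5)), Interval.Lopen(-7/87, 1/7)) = Interval.open(-7/87, 3*sqrt(5))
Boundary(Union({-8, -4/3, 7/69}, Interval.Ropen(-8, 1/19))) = {-8, 1/19, 7/69}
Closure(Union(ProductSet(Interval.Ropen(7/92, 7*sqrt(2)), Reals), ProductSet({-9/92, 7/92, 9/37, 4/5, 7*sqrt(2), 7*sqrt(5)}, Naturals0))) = Union(ProductSet({-9/92, 7/92, 9/37, 4/5, 7*sqrt(2), 7*sqrt(5)}, Naturals0), ProductSet(Interval(7/92, 7*sqrt(2)), Reals))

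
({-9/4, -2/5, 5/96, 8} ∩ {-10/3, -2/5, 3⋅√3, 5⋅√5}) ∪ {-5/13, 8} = {-2/5, -5/13, 8}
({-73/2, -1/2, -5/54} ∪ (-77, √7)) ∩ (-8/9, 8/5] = (-8/9, 8/5]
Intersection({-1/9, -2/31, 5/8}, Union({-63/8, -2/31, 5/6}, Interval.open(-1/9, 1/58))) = {-2/31}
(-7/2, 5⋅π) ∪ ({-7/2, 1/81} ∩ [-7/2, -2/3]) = [-7/2, 5⋅π)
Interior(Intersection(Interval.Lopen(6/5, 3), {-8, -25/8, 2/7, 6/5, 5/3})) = EmptySet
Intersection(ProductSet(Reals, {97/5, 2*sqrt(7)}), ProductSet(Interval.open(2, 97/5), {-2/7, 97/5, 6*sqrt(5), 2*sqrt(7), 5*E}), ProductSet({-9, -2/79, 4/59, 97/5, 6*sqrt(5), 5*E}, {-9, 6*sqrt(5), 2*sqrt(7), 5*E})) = ProductSet({6*sqrt(5), 5*E}, {2*sqrt(7)})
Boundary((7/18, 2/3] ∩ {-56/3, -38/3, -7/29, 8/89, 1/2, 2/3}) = {1/2, 2/3}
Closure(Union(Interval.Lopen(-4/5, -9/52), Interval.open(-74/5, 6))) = Interval(-74/5, 6)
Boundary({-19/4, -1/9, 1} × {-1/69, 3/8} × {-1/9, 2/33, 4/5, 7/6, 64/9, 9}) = {-19/4, -1/9, 1} × {-1/69, 3/8} × {-1/9, 2/33, 4/5, 7/6, 64/9, 9}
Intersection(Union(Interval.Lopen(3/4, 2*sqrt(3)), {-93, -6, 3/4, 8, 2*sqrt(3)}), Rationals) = Union({-93, -6, 8}, Intersection(Interval(3/4, 2*sqrt(3)), Rationals))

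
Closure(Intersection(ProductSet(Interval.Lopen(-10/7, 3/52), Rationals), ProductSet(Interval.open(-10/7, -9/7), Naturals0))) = ProductSet(Interval(-10/7, -9/7), Naturals0)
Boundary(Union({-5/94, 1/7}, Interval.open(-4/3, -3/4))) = {-4/3, -3/4, -5/94, 1/7}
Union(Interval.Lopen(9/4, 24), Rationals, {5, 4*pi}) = Union(Interval(9/4, 24), Rationals)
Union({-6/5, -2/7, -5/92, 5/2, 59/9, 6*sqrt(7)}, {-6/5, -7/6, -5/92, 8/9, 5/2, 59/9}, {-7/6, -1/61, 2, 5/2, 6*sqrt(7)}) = {-6/5, -7/6, -2/7, -5/92, -1/61, 8/9, 2, 5/2, 59/9, 6*sqrt(7)}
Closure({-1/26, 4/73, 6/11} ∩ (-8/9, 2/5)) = {-1/26, 4/73}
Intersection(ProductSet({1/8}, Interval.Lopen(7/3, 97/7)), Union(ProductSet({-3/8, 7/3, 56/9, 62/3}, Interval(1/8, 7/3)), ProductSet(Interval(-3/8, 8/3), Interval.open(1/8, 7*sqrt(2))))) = ProductSet({1/8}, Interval.open(7/3, 7*sqrt(2)))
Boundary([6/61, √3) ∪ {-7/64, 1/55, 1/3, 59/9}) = {-7/64, 1/55, 6/61, 59/9, √3}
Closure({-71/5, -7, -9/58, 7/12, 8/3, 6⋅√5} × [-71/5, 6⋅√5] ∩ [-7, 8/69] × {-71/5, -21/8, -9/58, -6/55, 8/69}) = {-7, -9/58} × {-71/5, -21/8, -9/58, -6/55, 8/69}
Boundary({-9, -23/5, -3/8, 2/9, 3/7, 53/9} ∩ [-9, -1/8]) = {-9, -23/5, -3/8}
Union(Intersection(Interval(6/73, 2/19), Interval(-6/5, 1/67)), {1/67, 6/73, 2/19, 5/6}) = {1/67, 6/73, 2/19, 5/6}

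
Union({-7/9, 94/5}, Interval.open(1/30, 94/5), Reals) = Interval(-oo, oo)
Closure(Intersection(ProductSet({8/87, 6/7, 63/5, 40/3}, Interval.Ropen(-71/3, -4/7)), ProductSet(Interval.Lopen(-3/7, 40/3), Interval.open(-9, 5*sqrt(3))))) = ProductSet({8/87, 6/7, 63/5, 40/3}, Interval(-9, -4/7))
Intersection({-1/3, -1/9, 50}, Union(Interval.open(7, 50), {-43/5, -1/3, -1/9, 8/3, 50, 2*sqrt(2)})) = {-1/3, -1/9, 50}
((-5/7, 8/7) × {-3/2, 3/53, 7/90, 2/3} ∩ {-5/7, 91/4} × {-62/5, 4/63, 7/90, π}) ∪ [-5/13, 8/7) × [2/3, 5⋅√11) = [-5/13, 8/7) × [2/3, 5⋅√11)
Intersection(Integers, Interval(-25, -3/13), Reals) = Range(-25, 0, 1)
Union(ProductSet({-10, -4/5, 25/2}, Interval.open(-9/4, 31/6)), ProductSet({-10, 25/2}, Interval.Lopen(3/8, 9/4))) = ProductSet({-10, -4/5, 25/2}, Interval.open(-9/4, 31/6))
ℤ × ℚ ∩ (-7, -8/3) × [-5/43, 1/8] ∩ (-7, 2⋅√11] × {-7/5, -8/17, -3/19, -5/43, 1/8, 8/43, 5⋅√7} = {-6, -5, -4, -3} × {-5/43, 1/8}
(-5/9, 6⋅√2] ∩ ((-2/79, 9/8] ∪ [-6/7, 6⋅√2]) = (-5/9, 6⋅√2]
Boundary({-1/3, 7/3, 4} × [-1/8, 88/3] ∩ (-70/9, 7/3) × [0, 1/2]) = {-1/3} × [0, 1/2]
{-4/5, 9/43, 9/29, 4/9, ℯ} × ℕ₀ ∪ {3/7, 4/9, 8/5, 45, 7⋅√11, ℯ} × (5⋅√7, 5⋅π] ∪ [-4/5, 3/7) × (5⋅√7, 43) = ({-4/5, 9/43, 9/29, 4/9, ℯ} × ℕ₀) ∪ ([-4/5, 3/7) × (5⋅√7, 43)) ∪ ({3/7, 4/9, 8/5, 45, 7⋅√11, ℯ} × (5⋅√7, 5⋅π])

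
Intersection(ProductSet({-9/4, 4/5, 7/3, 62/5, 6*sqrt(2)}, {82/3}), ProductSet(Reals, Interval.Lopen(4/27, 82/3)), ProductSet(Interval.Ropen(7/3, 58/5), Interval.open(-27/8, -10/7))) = EmptySet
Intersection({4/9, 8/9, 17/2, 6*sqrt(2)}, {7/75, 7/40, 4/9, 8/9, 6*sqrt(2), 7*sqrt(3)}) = {4/9, 8/9, 6*sqrt(2)}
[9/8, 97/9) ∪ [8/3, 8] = [9/8, 97/9)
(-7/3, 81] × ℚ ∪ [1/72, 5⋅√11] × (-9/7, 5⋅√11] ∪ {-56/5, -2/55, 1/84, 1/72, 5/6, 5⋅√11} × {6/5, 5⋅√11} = ((-7/3, 81] × ℚ) ∪ ({-56/5, -2/55, 1/84, 1/72, 5/6, 5⋅√11} × {6/5, 5⋅√11}) ∪ ([1/72, 5⋅√11] × (-9/7, 5⋅√11])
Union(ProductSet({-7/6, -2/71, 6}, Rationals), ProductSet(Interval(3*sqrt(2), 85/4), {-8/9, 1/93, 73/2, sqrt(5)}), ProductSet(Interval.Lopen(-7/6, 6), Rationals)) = Union(ProductSet(Interval(-7/6, 6), Rationals), ProductSet(Interval(3*sqrt(2), 85/4), {-8/9, 1/93, 73/2, sqrt(5)}))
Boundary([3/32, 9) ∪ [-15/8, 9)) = {-15/8, 9}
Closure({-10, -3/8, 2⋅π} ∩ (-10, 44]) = {-3/8, 2⋅π}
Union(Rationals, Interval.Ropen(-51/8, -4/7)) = Union(Interval(-51/8, -4/7), Rationals)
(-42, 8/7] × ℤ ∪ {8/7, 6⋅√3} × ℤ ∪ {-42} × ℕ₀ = ({-42} × ℕ₀) ∪ (((-42, 8/7] ∪ {6⋅√3}) × ℤ)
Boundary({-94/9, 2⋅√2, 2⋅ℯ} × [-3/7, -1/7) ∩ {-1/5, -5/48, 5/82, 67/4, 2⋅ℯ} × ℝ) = {2⋅ℯ} × [-3/7, -1/7]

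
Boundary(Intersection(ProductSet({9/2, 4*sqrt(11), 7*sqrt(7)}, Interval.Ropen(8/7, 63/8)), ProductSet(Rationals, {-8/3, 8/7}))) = ProductSet({9/2}, {8/7})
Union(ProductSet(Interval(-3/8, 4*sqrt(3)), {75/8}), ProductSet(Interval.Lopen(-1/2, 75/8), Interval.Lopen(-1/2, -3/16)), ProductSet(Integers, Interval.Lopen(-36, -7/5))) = Union(ProductSet(Integers, Interval.Lopen(-36, -7/5)), ProductSet(Interval.Lopen(-1/2, 75/8), Interval.Lopen(-1/2, -3/16)), ProductSet(Interval(-3/8, 4*sqrt(3)), {75/8}))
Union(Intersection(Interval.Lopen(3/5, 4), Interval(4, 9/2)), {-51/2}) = {-51/2, 4}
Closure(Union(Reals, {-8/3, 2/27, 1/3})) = Reals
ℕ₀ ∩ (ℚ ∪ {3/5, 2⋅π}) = ℕ₀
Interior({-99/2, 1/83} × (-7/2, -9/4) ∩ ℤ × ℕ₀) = ∅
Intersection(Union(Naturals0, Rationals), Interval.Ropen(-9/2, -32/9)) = Intersection(Interval.Ropen(-9/2, -32/9), Rationals)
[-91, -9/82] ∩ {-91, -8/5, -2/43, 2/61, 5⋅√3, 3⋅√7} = {-91, -8/5}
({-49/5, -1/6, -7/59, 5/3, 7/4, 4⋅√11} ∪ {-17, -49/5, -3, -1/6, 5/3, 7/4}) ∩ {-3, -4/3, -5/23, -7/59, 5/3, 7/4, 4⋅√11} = {-3, -7/59, 5/3, 7/4, 4⋅√11}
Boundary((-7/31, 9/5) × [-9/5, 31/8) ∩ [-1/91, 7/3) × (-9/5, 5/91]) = ({-1/91, 9/5} × [-9/5, 5/91]) ∪ ([-1/91, 9/5] × {-9/5, 5/91})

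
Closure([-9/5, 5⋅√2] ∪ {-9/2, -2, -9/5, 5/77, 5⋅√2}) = {-9/2, -2} ∪ [-9/5, 5⋅√2]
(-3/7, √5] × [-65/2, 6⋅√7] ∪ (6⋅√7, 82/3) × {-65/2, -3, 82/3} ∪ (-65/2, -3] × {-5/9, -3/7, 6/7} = ((-65/2, -3] × {-5/9, -3/7, 6/7}) ∪ ((6⋅√7, 82/3) × {-65/2, -3, 82/3}) ∪ ((-3/7, √5] × [-65/2, 6⋅√7])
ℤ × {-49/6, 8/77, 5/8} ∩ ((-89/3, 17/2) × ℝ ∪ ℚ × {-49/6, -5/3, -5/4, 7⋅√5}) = (ℤ × {-49/6}) ∪ ({-29, -28, …, 8} × {-49/6, 8/77, 5/8})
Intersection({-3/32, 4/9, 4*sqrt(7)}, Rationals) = {-3/32, 4/9}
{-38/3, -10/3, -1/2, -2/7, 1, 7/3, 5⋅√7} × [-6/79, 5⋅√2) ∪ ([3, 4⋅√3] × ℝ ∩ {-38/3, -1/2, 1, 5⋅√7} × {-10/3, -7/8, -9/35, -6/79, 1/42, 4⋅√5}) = {-38/3, -10/3, -1/2, -2/7, 1, 7/3, 5⋅√7} × [-6/79, 5⋅√2)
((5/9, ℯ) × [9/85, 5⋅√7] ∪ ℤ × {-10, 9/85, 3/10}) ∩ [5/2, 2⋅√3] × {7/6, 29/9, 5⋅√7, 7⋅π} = [5/2, ℯ) × {7/6, 29/9, 5⋅√7}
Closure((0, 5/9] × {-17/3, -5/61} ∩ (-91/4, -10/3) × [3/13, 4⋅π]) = ∅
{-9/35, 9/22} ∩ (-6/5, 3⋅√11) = {-9/35, 9/22}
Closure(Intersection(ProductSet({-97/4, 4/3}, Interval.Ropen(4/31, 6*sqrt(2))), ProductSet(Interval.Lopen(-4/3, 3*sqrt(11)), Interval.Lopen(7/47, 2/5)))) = ProductSet({4/3}, Interval(7/47, 2/5))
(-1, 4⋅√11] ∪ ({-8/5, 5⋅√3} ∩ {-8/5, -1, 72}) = {-8/5} ∪ (-1, 4⋅√11]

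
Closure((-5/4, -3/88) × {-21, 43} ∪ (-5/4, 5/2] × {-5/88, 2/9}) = ([-5/4, -3/88] × {-21, 43}) ∪ ([-5/4, 5/2] × {-5/88, 2/9})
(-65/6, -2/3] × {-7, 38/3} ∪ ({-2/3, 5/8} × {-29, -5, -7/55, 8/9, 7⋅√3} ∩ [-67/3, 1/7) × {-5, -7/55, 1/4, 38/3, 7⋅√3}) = ((-65/6, -2/3] × {-7, 38/3}) ∪ ({-2/3} × {-5, -7/55, 7⋅√3})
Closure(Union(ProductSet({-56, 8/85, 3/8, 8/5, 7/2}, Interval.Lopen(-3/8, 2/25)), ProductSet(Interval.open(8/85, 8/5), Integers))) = Union(ProductSet({-56, 8/85, 3/8, 8/5, 7/2}, Interval(-3/8, 2/25)), ProductSet(Interval(8/85, 8/5), Integers))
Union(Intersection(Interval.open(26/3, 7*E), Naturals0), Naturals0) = Union(Naturals0, Range(9, 20, 1))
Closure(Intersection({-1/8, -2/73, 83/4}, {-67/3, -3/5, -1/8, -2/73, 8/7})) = {-1/8, -2/73}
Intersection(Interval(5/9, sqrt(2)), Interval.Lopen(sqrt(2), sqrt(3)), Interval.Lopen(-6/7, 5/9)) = EmptySet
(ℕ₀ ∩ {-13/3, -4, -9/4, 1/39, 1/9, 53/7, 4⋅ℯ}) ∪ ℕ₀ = ℕ₀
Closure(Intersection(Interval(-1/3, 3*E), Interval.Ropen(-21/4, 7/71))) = Interval(-1/3, 7/71)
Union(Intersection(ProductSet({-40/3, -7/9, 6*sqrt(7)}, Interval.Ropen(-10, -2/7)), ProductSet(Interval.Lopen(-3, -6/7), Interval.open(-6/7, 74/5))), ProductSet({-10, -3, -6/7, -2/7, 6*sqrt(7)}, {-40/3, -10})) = ProductSet({-10, -3, -6/7, -2/7, 6*sqrt(7)}, {-40/3, -10})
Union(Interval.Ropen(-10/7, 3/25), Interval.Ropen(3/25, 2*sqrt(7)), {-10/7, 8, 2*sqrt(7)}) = Union({8}, Interval(-10/7, 2*sqrt(7)))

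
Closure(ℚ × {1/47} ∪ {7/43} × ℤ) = ({7/43} × ℤ) ∪ (ℝ × {1/47})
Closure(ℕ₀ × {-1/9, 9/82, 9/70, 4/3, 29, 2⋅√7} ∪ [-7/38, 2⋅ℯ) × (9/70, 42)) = ({-7/38, 2⋅ℯ} × [9/70, 42]) ∪ ([-7/38, 2⋅ℯ] × {9/70, 42}) ∪ ([-7/38, 2⋅ℯ) × (9/70, 42)) ∪ (ℕ₀ × {-1/9, 9/82, 9/70, 4/3, 29, 2⋅√7})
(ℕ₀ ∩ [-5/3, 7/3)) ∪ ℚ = ℚ ∪ {0, 1, 2}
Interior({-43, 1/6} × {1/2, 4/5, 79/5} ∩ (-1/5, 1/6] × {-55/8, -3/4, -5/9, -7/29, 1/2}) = ∅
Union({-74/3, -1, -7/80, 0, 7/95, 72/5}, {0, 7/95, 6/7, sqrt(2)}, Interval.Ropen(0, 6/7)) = Union({-74/3, -1, -7/80, 72/5, sqrt(2)}, Interval(0, 6/7))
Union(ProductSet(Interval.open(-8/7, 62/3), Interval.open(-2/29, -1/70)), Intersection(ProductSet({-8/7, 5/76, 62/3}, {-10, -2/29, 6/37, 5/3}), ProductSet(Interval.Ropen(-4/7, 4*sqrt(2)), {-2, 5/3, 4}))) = Union(ProductSet({5/76}, {5/3}), ProductSet(Interval.open(-8/7, 62/3), Interval.open(-2/29, -1/70)))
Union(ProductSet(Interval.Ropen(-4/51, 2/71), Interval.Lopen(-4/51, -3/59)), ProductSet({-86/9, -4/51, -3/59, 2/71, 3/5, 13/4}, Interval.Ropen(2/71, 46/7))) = Union(ProductSet({-86/9, -4/51, -3/59, 2/71, 3/5, 13/4}, Interval.Ropen(2/71, 46/7)), ProductSet(Interval.Ropen(-4/51, 2/71), Interval.Lopen(-4/51, -3/59)))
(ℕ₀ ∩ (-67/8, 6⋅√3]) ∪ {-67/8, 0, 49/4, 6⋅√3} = {-67/8, 49/4, 6⋅√3} ∪ {0, 1, …, 10}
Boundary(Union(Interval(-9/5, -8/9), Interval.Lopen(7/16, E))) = {-9/5, -8/9, 7/16, E}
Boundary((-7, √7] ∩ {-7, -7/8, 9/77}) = {-7/8, 9/77}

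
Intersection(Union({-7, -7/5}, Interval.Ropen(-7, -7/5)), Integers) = Range(-7, -1, 1)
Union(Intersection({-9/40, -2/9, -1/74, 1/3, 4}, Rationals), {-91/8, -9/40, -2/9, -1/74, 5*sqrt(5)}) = {-91/8, -9/40, -2/9, -1/74, 1/3, 4, 5*sqrt(5)}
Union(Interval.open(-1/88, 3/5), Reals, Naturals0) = Union(Interval(-oo, oo), Naturals0)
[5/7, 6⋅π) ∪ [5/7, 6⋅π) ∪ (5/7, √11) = [5/7, 6⋅π)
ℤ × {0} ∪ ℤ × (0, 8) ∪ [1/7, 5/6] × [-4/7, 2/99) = (ℤ × [0, 8)) ∪ ([1/7, 5/6] × [-4/7, 2/99))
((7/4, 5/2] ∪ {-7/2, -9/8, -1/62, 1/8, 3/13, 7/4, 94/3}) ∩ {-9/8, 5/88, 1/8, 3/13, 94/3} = {-9/8, 1/8, 3/13, 94/3}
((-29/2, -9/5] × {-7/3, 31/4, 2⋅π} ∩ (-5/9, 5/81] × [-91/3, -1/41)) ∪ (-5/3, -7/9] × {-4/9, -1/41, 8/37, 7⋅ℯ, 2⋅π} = (-5/3, -7/9] × {-4/9, -1/41, 8/37, 7⋅ℯ, 2⋅π}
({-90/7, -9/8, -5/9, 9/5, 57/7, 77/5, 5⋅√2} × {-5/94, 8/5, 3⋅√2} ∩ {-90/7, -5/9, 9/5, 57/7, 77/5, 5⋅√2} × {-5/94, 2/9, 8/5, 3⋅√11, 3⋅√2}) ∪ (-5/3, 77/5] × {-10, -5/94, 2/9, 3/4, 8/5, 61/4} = ((-5/3, 77/5] × {-10, -5/94, 2/9, 3/4, 8/5, 61/4}) ∪ ({-90/7, -5/9, 9/5, 57/7, 77/5, 5⋅√2} × {-5/94, 8/5, 3⋅√2})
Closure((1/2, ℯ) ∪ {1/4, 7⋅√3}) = {1/4, 7⋅√3} ∪ [1/2, ℯ]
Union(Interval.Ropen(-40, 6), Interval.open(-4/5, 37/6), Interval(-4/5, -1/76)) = Interval.Ropen(-40, 37/6)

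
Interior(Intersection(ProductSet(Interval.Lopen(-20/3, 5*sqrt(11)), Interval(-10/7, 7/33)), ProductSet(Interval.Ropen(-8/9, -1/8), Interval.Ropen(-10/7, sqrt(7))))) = ProductSet(Interval.open(-8/9, -1/8), Interval.open(-10/7, 7/33))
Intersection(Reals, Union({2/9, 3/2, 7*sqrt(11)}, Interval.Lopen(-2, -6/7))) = Union({2/9, 3/2, 7*sqrt(11)}, Interval.Lopen(-2, -6/7))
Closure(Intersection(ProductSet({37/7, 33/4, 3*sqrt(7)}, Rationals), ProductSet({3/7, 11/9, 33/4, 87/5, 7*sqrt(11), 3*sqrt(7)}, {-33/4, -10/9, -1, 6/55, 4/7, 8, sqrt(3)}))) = ProductSet({33/4, 3*sqrt(7)}, {-33/4, -10/9, -1, 6/55, 4/7, 8})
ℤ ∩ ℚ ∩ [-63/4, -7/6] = {-15, -14, …, -2}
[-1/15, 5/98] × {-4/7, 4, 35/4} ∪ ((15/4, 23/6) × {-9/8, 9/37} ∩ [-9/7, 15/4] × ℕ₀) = [-1/15, 5/98] × {-4/7, 4, 35/4}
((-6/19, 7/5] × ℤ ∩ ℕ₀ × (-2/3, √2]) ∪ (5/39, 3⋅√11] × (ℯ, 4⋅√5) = ({0, 1} × {0, 1}) ∪ ((5/39, 3⋅√11] × (ℯ, 4⋅√5))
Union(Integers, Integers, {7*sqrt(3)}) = Union({7*sqrt(3)}, Integers)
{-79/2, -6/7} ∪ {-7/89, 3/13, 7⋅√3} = {-79/2, -6/7, -7/89, 3/13, 7⋅√3}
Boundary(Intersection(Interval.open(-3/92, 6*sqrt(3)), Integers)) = Range(0, 11, 1)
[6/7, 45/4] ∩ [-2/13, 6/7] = {6/7}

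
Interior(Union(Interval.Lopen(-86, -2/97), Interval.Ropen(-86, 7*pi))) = Interval.open(-86, 7*pi)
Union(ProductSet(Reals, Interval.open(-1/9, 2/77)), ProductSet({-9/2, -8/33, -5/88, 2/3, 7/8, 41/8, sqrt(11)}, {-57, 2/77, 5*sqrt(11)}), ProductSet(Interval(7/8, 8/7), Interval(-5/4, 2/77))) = Union(ProductSet({-9/2, -8/33, -5/88, 2/3, 7/8, 41/8, sqrt(11)}, {-57, 2/77, 5*sqrt(11)}), ProductSet(Interval(7/8, 8/7), Interval(-5/4, 2/77)), ProductSet(Reals, Interval.open(-1/9, 2/77)))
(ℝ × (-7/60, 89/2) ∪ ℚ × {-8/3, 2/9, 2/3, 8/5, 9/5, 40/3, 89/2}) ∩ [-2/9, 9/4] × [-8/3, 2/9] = ((ℚ ∩ [-2/9, 9/4]) × {-8/3, 2/9}) ∪ ([-2/9, 9/4] × (-7/60, 2/9])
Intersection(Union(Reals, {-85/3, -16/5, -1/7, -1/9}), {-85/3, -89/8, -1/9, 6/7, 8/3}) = {-85/3, -89/8, -1/9, 6/7, 8/3}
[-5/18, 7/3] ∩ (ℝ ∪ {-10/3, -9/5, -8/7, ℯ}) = [-5/18, 7/3]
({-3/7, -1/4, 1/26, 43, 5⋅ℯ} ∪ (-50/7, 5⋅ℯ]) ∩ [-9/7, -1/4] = [-9/7, -1/4]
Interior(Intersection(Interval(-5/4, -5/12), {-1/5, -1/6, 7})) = EmptySet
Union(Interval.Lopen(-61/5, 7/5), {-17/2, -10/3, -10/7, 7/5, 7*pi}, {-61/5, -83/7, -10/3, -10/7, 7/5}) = Union({7*pi}, Interval(-61/5, 7/5))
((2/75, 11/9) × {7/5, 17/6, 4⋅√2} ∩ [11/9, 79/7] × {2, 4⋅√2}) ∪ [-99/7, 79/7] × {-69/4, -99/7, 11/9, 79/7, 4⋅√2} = [-99/7, 79/7] × {-69/4, -99/7, 11/9, 79/7, 4⋅√2}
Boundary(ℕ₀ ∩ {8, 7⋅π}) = {8}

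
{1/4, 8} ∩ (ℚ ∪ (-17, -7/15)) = {1/4, 8}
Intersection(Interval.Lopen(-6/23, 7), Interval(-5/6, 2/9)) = Interval.Lopen(-6/23, 2/9)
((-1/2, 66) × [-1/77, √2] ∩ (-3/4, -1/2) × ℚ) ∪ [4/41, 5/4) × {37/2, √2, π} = [4/41, 5/4) × {37/2, √2, π}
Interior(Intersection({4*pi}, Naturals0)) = EmptySet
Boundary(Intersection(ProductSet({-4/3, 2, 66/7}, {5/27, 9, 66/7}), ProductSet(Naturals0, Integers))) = ProductSet({2}, {9})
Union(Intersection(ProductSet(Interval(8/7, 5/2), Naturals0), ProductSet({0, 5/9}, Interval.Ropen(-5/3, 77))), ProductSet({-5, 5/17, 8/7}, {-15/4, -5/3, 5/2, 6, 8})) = ProductSet({-5, 5/17, 8/7}, {-15/4, -5/3, 5/2, 6, 8})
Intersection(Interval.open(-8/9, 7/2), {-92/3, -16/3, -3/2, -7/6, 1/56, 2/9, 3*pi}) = {1/56, 2/9}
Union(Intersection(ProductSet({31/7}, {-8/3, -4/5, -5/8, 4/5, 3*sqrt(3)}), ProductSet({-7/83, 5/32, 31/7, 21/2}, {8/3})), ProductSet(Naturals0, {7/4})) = ProductSet(Naturals0, {7/4})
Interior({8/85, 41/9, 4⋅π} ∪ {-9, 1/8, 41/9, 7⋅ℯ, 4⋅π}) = ∅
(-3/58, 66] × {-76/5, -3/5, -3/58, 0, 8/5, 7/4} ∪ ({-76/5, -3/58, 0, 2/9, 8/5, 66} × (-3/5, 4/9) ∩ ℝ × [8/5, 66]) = (-3/58, 66] × {-76/5, -3/5, -3/58, 0, 8/5, 7/4}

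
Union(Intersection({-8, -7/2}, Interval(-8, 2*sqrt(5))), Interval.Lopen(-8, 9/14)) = Interval(-8, 9/14)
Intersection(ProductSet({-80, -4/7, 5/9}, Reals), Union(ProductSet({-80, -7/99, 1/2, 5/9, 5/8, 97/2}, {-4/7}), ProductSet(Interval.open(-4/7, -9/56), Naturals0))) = ProductSet({-80, 5/9}, {-4/7})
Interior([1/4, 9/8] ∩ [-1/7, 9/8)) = (1/4, 9/8)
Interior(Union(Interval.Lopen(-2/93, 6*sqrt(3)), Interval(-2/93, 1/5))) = Interval.open(-2/93, 6*sqrt(3))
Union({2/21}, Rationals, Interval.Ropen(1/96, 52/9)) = Union(Interval(1/96, 52/9), Rationals)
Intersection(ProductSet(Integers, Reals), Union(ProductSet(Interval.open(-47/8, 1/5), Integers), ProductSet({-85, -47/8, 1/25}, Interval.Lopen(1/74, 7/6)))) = Union(ProductSet({-85}, Interval.Lopen(1/74, 7/6)), ProductSet(Range(-5, 1, 1), Integers))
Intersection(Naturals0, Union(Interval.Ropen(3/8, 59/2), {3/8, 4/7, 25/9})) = Range(1, 30, 1)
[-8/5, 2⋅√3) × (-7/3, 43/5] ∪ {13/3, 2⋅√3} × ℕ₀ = ({13/3, 2⋅√3} × ℕ₀) ∪ ([-8/5, 2⋅√3) × (-7/3, 43/5])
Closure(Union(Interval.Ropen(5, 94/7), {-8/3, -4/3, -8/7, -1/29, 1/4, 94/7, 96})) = Union({-8/3, -4/3, -8/7, -1/29, 1/4, 96}, Interval(5, 94/7))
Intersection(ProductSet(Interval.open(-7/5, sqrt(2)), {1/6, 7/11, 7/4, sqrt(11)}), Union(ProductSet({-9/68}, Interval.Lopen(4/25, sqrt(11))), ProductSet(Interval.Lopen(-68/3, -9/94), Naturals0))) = ProductSet({-9/68}, {1/6, 7/11, 7/4, sqrt(11)})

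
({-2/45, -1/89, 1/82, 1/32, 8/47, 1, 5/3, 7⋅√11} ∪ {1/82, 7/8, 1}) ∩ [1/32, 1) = {1/32, 8/47, 7/8}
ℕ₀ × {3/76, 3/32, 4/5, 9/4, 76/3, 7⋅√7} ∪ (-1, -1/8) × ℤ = ((-1, -1/8) × ℤ) ∪ (ℕ₀ × {3/76, 3/32, 4/5, 9/4, 76/3, 7⋅√7})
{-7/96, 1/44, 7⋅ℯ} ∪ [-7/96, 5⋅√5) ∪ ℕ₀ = [-7/96, 5⋅√5) ∪ ℕ₀ ∪ {7⋅ℯ}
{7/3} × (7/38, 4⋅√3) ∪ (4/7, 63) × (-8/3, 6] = ((4/7, 63) × (-8/3, 6]) ∪ ({7/3} × (7/38, 4⋅√3))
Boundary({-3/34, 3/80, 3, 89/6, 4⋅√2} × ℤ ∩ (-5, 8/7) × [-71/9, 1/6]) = {-3/34, 3/80} × {-7, -6, …, 0}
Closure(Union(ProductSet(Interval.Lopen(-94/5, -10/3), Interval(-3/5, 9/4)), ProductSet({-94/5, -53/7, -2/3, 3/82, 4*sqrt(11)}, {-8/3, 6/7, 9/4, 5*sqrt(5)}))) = Union(ProductSet({-94/5, -53/7, -2/3, 3/82, 4*sqrt(11)}, {-8/3, 6/7, 9/4, 5*sqrt(5)}), ProductSet(Interval(-94/5, -10/3), Interval(-3/5, 9/4)))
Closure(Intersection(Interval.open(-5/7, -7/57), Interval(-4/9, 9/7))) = Interval(-4/9, -7/57)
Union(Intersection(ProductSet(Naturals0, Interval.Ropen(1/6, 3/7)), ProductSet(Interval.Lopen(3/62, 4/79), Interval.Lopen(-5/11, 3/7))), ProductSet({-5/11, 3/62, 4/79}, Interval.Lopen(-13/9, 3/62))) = ProductSet({-5/11, 3/62, 4/79}, Interval.Lopen(-13/9, 3/62))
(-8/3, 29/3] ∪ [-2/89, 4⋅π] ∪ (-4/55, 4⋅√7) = (-8/3, 4⋅π]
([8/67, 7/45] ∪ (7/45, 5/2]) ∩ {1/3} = {1/3}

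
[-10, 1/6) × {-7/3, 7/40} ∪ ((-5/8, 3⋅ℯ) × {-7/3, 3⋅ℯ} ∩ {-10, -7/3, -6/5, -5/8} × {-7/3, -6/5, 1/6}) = [-10, 1/6) × {-7/3, 7/40}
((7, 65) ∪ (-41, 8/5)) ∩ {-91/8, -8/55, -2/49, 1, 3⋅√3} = {-91/8, -8/55, -2/49, 1}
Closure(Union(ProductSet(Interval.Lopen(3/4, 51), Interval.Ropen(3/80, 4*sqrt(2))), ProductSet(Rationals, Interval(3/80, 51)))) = Union(ProductSet(Interval.Lopen(3/4, 51), Interval.Ropen(3/80, 4*sqrt(2))), ProductSet(Reals, Union({3/80}, Interval(4*sqrt(2), 51))), ProductSet(Union(Interval(-oo, 3/4), Interval(51, oo), Rationals), Interval(3/80, 51)))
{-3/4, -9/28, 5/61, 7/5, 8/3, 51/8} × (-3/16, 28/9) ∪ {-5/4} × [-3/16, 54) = ({-5/4} × [-3/16, 54)) ∪ ({-3/4, -9/28, 5/61, 7/5, 8/3, 51/8} × (-3/16, 28/9))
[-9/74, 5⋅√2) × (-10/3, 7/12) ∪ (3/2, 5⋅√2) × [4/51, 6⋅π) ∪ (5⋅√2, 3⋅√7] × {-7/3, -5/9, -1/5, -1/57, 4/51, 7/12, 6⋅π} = ([-9/74, 5⋅√2) × (-10/3, 7/12)) ∪ ((3/2, 5⋅√2) × [4/51, 6⋅π)) ∪ ((5⋅√2, 3⋅√7] × {-7/3, -5/9, -1/5, -1/57, 4/51, 7/12, 6⋅π})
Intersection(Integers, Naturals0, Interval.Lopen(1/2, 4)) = Range(1, 5, 1)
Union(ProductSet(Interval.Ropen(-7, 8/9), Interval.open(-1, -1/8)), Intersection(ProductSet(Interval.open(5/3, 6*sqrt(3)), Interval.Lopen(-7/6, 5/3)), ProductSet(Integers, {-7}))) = ProductSet(Interval.Ropen(-7, 8/9), Interval.open(-1, -1/8))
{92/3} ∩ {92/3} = {92/3}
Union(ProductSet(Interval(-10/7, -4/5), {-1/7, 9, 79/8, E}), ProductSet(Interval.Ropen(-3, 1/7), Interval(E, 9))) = Union(ProductSet(Interval.Ropen(-3, 1/7), Interval(E, 9)), ProductSet(Interval(-10/7, -4/5), {-1/7, 9, 79/8, E}))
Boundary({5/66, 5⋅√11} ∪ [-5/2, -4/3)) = {-5/2, -4/3, 5/66, 5⋅√11}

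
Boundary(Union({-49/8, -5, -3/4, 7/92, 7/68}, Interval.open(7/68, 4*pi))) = {-49/8, -5, -3/4, 7/92, 7/68, 4*pi}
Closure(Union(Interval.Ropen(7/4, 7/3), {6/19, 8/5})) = Union({6/19, 8/5}, Interval(7/4, 7/3))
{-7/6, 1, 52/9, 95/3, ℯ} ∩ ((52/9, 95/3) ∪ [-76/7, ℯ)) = {-7/6, 1}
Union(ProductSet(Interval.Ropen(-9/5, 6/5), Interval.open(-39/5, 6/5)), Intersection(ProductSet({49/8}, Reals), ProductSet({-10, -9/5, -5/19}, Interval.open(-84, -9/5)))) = ProductSet(Interval.Ropen(-9/5, 6/5), Interval.open(-39/5, 6/5))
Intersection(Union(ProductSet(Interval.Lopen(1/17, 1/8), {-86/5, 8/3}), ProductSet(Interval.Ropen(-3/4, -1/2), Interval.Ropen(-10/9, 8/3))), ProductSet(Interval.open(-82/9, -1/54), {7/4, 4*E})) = ProductSet(Interval.Ropen(-3/4, -1/2), {7/4})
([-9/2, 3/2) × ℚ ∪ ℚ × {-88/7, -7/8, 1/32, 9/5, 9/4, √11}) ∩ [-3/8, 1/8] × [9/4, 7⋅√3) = ((ℚ ∩ [-3/8, 1/8]) × {9/4, √11}) ∪ ([-3/8, 1/8] × (ℚ ∩ [9/4, 7⋅√3)))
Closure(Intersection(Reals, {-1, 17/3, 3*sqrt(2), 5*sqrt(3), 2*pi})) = {-1, 17/3, 3*sqrt(2), 5*sqrt(3), 2*pi}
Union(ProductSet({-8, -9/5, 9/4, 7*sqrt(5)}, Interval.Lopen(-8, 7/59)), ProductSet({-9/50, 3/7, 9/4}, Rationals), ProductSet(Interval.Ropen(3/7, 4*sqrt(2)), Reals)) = Union(ProductSet({-9/50, 3/7, 9/4}, Rationals), ProductSet({-8, -9/5, 9/4, 7*sqrt(5)}, Interval.Lopen(-8, 7/59)), ProductSet(Interval.Ropen(3/7, 4*sqrt(2)), Reals))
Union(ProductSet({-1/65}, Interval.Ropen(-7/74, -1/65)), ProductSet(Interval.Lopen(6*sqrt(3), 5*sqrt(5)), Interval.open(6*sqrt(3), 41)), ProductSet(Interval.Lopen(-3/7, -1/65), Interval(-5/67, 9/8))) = Union(ProductSet({-1/65}, Interval.Ropen(-7/74, -1/65)), ProductSet(Interval.Lopen(-3/7, -1/65), Interval(-5/67, 9/8)), ProductSet(Interval.Lopen(6*sqrt(3), 5*sqrt(5)), Interval.open(6*sqrt(3), 41)))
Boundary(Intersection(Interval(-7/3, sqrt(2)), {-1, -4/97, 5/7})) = {-1, -4/97, 5/7}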